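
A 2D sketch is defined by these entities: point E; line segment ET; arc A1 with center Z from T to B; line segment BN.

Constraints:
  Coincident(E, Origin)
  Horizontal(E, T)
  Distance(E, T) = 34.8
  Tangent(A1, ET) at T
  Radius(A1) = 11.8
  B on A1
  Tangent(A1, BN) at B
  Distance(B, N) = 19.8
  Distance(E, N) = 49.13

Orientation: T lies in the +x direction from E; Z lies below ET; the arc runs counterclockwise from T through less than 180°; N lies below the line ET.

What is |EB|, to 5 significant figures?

30.361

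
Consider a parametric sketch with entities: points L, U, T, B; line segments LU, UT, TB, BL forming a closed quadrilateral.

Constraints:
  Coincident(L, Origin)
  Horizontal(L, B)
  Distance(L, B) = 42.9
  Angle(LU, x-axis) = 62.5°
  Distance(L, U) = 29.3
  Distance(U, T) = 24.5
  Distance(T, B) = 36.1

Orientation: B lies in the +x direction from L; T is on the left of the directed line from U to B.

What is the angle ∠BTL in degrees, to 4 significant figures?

56.35°

L is at the origin; LB is horizontal with |LB| = 42.9 and B in +x, so B = (42.9, 0). LU runs at 62.5° with |LU| = 29.3, so U = (13.53, 25.99). T is determined by |UT| = 24.5 and |TB| = 36.1 together: it lies at the intersection of circle(U, 24.5) and circle(B, 36.1). With |UB| = 39.22, the foot of the radical line on UB is 10.65 from U and the perpendicular offset is √(24.5² − 10.65²) = 22.07. Taking the left-of-UB solution: T = (36.13, 35.46).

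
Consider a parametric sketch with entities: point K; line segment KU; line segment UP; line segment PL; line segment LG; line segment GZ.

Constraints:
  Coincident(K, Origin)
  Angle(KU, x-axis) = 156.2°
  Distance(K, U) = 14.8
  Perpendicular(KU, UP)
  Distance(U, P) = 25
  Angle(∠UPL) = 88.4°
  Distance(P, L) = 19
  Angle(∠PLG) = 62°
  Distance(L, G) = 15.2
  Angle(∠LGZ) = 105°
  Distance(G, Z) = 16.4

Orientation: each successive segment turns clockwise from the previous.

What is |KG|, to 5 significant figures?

11.731

K is at the origin; KU runs at 156.2° with length 14.8, so U = (-13.541, 5.9725). The perpendicularity gives UP at right angles to KU, so UP runs at 66.200°; with |UP| = 25.0, P = (-3.4528, 28.846). ∠UPL = 88.4° gives PL at -25.400° from the x-axis; with |PL| = 19.0, L = (13.711, 20.697). ∠PLG = 62.0° gives LG at -143.40° from the x-axis; with |LG| = 15.2, G = (1.5078, 11.634). Then |KG| = |G − K| = 11.731.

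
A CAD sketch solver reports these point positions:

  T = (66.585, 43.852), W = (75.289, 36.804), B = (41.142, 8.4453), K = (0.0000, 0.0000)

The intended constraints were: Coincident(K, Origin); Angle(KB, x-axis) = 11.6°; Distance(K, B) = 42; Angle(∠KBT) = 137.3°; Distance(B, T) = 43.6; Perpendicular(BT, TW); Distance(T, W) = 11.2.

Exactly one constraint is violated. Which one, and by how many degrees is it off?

Perpendicular(BT, TW) — off by 3.30°.

K = (0.00, 0.00) ✓; KB at 11.60° ✓; |KB| = 42.00 ✓; ∠KBT = 137.3° ✓; |BT| = 43.60 ✓; ∠(BT, TW) = 93.30° ✗; |TW| = 11.20 ✓.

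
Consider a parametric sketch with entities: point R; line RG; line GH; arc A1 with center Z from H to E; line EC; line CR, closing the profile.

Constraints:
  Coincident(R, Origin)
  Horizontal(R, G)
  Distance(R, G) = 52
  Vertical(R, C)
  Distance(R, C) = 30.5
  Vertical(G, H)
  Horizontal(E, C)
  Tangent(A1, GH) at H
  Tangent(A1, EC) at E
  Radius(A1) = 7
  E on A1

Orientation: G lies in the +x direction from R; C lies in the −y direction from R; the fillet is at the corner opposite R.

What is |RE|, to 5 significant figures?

54.362

R is at the origin; R and G share the same y with |RG| = 52.0 and G on the +x side, so G = (52.000, 0.0000). R and C share the same x with |RC| = 30.5 and C on the −y side, so C = (0.0000, -30.500). The virtual corner opposite R is at (52.000, -30.500). A1 meets GH tangentially, so ZH is at right angles to GH and A1 meets EC tangentially, so ZE is at right angles to EC, with radius 7.0, so the center Z sits 7.0 in from both sides at Z = (45.000, -23.500). That places the tangent points at H = (52.000, -23.500) on GH and E = (45.000, -30.500) on EC. Then |RE| = |E − R| = 54.362.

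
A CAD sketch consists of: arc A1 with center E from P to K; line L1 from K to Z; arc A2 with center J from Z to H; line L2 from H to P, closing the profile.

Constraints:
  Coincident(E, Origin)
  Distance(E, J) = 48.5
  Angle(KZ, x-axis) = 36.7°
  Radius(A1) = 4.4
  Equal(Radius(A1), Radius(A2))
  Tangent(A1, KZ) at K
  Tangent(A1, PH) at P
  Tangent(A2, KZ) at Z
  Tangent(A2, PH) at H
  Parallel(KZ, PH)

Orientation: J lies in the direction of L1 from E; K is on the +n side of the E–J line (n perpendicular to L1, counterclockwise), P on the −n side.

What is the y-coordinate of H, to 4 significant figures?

25.46

Tangency of A1 to both parallel lines with radius 4.4 puts K and P at E ± 4.4·n: K = (-2.630, 3.528), P = (2.630, -3.528). Equal radii place Z and H the same way about J: Z = J + 4.4·n = (36.26, 32.51), H = J − 4.4·n = (41.52, 25.46). So H.y = 25.46.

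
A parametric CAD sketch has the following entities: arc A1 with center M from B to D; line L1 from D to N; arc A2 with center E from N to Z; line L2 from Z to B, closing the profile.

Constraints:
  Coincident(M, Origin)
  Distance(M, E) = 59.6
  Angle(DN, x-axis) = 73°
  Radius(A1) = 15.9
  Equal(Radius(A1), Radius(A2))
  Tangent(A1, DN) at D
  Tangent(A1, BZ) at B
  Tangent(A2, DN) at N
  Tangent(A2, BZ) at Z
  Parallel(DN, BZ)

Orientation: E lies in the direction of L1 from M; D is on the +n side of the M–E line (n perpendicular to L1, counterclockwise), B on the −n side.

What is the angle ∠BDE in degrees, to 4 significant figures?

75.06°

The slot axis is L1's direction at 73.0°, so u = (cos 73.0°, sin 73.0°) = (0.2924, 0.9563) and n = (−sin 73.0°, cos 73.0°) = (-0.9563, 0.2924). M is at the origin and E lies 59.6 along u from M, so E = 59.6·u = (17.43, 57.00). Tangency of A1 to both parallel lines with radius 15.9 puts D and B at M ± 15.9·n: D = (-15.21, 4.649), B = (15.21, -4.649). Then cos ∠BDE = DB·DE / (|DB||DE|), giving 75.06°.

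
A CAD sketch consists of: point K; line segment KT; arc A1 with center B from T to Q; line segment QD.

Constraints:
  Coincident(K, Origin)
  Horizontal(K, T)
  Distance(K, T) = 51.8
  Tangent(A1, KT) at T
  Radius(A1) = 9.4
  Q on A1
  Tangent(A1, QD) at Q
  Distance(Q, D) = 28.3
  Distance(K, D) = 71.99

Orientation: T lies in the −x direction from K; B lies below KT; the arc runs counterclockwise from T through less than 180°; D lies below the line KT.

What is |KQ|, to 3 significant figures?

61.9

Checks: |KT| = 51.80 ✓; |BQ| = 9.400 ✓; ∠(BQ, QD) = 90.00° ✓; |QD| = 28.30 ✓; |KD| = 71.99 ✓.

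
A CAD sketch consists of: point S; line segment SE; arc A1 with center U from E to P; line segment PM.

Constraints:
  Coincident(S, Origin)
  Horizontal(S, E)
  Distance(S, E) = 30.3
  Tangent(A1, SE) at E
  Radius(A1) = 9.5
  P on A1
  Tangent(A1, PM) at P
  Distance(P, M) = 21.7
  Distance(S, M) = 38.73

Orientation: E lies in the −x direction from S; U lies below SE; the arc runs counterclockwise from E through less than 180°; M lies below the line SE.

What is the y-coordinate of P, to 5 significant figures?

-16.063

S is at the origin; S and E share the same y with |SE| = 30.3 and E on the −x side, so E = (-30.300, 0.0000). Since A1 is tangent to SE there, UE ⟂ SE, so U = E + (0, -9.5) = (-30.300, -9.5000). Since UP ⟂ PM (tangency), |UM| = √(9.5² + 21.7²) = 23.688 regardless of where P sits on A1. So M lies on both circle(S, 38.73) and circle(U, 23.688); the below-SE intersection is M = (-22.177, -31.752). P is the foot of the tangent from M: P = (-37.168, -16.063).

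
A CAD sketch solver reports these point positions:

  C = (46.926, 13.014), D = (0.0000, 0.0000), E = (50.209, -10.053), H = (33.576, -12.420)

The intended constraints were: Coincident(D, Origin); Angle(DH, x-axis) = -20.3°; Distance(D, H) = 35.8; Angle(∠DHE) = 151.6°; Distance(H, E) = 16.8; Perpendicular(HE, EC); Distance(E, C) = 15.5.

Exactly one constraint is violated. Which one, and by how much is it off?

Distance(E, C) = 15.5 — off by 7.80.

D = (0.00, 0.00) ✓; DH at -20.30° ✓; |DH| = 35.80 ✓; ∠DHE = 151.6° ✓; |HE| = 16.80 ✓; ∠(HE, EC) = 90.00° ✓; |EC| = 23.30 ✗.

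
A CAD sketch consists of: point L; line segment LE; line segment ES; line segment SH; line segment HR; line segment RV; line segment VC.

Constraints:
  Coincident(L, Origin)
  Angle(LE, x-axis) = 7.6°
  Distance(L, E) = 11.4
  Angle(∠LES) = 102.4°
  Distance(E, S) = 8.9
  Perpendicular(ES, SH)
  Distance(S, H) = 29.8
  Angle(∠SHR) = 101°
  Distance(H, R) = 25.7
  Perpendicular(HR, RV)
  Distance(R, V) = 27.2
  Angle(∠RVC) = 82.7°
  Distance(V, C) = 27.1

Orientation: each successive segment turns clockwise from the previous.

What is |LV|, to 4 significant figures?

19.33

L is at the origin; LE runs at 7.6° with length 11.4, so E = (11.30, 1.508). ∠LES = 102.4° gives ES at -70.00° from the x-axis; with |ES| = 8.9, S = (14.34, -6.856). The perpendicularity gives SH at right angles to ES, so SH runs at -160.0°; with |SH| = 29.8, H = (-13.66, -17.05). ∠SHR = 101.0° gives HR at 121.0° from the x-axis; with |HR| = 25.7, R = (-26.90, 4.981). The perpendicularity gives RV at right angles to HR, so RV runs at 31.00°; with |RV| = 27.2, V = (-3.581, 18.99). Then |LV| = |V − L| = 19.33.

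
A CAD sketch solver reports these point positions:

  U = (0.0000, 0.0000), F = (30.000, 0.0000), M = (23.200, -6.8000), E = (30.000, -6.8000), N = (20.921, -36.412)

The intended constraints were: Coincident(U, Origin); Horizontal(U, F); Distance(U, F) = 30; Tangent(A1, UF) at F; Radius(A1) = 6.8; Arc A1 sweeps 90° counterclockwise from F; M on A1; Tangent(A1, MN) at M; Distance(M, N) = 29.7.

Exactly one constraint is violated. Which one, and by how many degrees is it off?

Tangent(A1, MN) at M — off by 4.40°.

U = (0.00, 0.00) ✓; U.y = 0.00, F.y = 0.00 ✓; |UF| = 30.00 ✓; ∠(EF, FU) = 90.00° ✓; |EF| = 6.800 ✓; bearing(E→M) − bearing(E→F) = 90.00° ✓; |EM| = 6.800 ✓; ∠(EM, MN) = 94.40° ✗; |MN| = 29.70 ✓.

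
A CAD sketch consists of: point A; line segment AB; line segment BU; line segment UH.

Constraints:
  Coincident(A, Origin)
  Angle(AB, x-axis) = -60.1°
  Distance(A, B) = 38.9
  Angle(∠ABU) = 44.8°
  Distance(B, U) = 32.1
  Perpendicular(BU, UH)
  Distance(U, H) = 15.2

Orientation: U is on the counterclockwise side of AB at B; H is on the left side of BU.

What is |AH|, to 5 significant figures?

13.012

∠ABU = 44.8°, so BU runs at -60.1° + (180° − 44.8°) = 75.100° from the x-axis; with |BU| = 32.1, U = B + 32.1·(cos 75.100°, sin 75.100°) = (27.645, -2.7016). The perpendicularity gives UH at right angles to BU; with |UH| = 15.2 on the left of BU, H = U + 15.2·(-0.96638, 0.25713) = (12.956, 1.2068). Then |AH| = |H − A| = 13.012.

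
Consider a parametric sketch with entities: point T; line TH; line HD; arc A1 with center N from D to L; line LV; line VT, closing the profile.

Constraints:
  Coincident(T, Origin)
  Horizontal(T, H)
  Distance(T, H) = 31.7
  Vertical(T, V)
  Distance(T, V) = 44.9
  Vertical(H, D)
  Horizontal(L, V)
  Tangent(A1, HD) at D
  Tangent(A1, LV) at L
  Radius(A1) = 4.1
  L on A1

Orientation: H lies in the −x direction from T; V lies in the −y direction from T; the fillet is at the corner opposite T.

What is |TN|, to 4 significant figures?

49.26

T is at the origin; T and H share the same y with |TH| = 31.7 and H on the −x side, so H = (-31.70, 0.000). TV is vertical with |TV| = 44.9 and V on the −y side, so V = (0.000, -44.90). The virtual corner opposite T is at (-31.70, -44.90). The tangent condition forces ND to be normal to HD and A1 meets LV tangentially, so NL is at right angles to LV, with radius 4.1, so the center N sits 4.1 in from both sides at N = (-27.60, -40.80). Then |TN| = |N − T| = 49.26.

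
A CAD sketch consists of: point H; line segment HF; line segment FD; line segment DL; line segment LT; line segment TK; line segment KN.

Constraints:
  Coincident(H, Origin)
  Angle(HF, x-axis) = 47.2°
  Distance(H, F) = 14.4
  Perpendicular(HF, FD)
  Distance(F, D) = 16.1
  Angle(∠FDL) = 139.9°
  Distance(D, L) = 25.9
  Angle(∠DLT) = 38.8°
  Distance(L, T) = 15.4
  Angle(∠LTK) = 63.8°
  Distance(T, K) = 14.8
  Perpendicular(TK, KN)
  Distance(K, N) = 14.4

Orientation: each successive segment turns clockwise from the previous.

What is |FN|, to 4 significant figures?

41.31

∠LTK = 63.8° gives TK at 19.70° from the x-axis; with |TK| = 14.8, K = (27.67, -10.37). TK is perpendicular to KN, so KN runs at -70.30°; with |KN| = 14.4, N = (32.53, -23.93). Then |FN| = |N − F| = 41.31.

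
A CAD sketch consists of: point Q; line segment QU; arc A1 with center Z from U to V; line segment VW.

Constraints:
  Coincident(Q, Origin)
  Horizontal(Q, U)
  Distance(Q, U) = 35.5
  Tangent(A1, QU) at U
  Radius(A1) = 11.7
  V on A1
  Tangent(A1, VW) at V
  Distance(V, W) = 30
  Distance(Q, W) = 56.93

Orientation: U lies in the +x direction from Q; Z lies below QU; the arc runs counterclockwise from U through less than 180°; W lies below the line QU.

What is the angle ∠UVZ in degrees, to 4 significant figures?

33.67°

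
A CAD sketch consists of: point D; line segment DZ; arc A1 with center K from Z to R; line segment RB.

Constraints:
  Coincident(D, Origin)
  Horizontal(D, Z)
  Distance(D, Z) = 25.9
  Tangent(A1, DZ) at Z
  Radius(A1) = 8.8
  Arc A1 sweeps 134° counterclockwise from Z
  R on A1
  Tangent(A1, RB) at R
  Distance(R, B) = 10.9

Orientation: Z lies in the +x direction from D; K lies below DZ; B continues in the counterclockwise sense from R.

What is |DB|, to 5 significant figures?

35.418

D is at the origin; D and Z share the same y with |DZ| = 25.9 and Z on the +x side, so Z = (25.900, 0.0000). A1 meets DZ tangentially, so KZ is at right angles to DZ, so K = Z + (0, -8.8) = (25.900, -8.8000). On A1, Z sits at bearing 90° from K; a 134° counterclockwise sweep puts R at bearing 224°, so R = K + 8.8·(cos 224°, sin 224°) = (19.570, -14.913). The tangent condition forces KR to be normal to RB, so RB runs along (−sin 224°, cos 224°); with |RB| = 10.9, B = (27.142, -22.754). Then |DB| = |B − D| = 35.418.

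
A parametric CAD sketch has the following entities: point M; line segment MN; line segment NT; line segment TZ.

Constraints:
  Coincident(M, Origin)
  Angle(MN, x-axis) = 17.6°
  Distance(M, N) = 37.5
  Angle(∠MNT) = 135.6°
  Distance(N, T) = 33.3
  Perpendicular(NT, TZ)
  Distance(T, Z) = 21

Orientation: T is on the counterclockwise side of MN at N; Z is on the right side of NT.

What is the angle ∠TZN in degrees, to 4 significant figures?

57.76°

∠MNT = 135.6°, so NT runs at 17.6° + (180° − 135.6°) = 62.00° from the x-axis; with |NT| = 33.3, T = N + 33.3·(cos 62.00°, sin 62.00°) = (51.38, 40.74). The perpendicularity gives TZ at right angles to NT; with |TZ| = 21.0 on the right of NT, Z = T + 21.0·(0.8829, -0.4695) = (69.92, 30.88). Then cos ∠TZN = ZT·ZN / (|ZT||ZN|), giving 57.76°.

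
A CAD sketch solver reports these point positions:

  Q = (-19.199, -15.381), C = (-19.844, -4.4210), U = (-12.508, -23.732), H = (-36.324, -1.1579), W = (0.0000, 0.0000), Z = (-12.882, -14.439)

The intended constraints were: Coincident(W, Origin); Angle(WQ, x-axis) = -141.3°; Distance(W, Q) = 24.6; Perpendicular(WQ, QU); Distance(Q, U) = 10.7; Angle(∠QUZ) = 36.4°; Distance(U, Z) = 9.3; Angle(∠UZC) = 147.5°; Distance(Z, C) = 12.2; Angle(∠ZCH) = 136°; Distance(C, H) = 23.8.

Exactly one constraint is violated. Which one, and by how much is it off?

Distance(C, H) = 23.8 — off by 7.00.

W = (0.00, 0.00) ✓; WQ at -141.3° ✓; |WQ| = 24.60 ✓; ∠(WQ, QU) = 90.00° ✓; |QU| = 10.70 ✓; ∠QUZ = 36.40° ✓; |UZ| = 9.301 ✓; ∠UZC = 147.5° ✓; |ZC| = 12.20 ✓; ∠ZCH = 136.0° ✓; |CH| = 16.80 ✗.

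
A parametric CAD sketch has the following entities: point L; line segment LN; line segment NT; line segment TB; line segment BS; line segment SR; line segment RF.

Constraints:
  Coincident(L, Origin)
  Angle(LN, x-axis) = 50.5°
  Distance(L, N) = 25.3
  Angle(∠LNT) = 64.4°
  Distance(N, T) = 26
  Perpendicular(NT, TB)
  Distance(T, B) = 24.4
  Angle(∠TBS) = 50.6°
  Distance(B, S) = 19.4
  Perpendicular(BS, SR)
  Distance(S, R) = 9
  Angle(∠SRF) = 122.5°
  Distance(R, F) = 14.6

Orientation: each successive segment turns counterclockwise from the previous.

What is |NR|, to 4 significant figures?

17.49

∠TBS = 50.6° gives BS at 25.50° from the x-axis; with |BS| = 19.4, S = (2.503, 10.43). BS ⟂ SR, so SR runs at 115.5°; with |SR| = 9.0, R = (-1.372, 18.56). Then |NR| = |R − N| = 17.49.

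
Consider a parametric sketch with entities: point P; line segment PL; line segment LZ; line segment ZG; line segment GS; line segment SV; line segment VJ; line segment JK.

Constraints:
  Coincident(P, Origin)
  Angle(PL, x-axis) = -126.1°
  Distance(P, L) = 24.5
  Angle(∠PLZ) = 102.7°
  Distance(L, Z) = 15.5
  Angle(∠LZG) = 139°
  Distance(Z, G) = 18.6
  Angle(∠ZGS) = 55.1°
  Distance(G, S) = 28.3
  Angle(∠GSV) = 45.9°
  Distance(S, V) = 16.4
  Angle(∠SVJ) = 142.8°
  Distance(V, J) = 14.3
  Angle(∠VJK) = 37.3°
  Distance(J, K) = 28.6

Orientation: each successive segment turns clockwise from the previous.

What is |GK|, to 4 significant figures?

23.57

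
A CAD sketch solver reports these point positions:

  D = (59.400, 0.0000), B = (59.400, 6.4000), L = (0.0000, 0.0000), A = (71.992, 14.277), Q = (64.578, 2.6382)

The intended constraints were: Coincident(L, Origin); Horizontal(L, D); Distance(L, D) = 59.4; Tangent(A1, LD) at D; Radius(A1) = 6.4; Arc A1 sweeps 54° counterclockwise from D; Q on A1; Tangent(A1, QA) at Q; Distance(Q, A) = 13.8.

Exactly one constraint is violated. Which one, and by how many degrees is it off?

Tangent(A1, QA) at Q — off by 3.50°.

L = (0.00, 0.00) ✓; L.y = 0.00, D.y = 0.00 ✓; |LD| = 59.40 ✓; ∠(BD, DL) = 90.00° ✓; |BD| = 6.400 ✓; bearing(B→Q) − bearing(B→D) = 54.00° ✓; |BQ| = 6.400 ✓; ∠(BQ, QA) = 86.50° ✗; |QA| = 13.80 ✓.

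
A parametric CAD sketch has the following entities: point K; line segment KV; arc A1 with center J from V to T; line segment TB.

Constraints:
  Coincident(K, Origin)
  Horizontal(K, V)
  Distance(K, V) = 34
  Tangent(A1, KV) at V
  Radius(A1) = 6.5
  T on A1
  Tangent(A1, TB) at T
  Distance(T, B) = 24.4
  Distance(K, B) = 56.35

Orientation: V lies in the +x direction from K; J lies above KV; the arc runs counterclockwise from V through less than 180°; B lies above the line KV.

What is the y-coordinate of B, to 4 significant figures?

26.07

Checks: ∠(JV, VK) = 90.00° ✓; |JT| = 6.500 ✓; ∠(JT, TB) = 90.00° ✓; |TB| = 24.40 ✓; |KB| = 56.35 ✓.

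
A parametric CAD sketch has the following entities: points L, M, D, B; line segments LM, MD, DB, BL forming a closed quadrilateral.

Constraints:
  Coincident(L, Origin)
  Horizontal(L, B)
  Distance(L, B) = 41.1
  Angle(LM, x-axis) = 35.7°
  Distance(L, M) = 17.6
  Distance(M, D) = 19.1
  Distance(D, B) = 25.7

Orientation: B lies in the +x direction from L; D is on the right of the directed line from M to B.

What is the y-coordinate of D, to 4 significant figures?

-8.651

Checks: |LB| = 41.10 ✓; |LM| = 17.60 ✓; |MD| = 19.10 ✓; |DB| = 25.70 ✓.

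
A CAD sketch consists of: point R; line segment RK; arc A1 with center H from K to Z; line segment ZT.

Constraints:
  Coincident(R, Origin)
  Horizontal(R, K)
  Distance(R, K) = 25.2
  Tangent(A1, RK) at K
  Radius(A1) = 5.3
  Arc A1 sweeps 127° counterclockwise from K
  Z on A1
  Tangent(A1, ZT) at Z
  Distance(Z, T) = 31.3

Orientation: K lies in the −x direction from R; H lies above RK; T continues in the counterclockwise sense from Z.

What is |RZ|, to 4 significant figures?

22.62

Since A1 is tangent to RK there, HK ⟂ RK, so H = K + (0, 5.3) = (-25.20, 5.300). On A1, K sits at bearing -90° from H; a 127° counterclockwise sweep puts Z at bearing 37°, so Z = H + 5.3·(cos 37°, sin 37°) = (-20.97, 8.490). Then |RZ| = |Z − R| = 22.62.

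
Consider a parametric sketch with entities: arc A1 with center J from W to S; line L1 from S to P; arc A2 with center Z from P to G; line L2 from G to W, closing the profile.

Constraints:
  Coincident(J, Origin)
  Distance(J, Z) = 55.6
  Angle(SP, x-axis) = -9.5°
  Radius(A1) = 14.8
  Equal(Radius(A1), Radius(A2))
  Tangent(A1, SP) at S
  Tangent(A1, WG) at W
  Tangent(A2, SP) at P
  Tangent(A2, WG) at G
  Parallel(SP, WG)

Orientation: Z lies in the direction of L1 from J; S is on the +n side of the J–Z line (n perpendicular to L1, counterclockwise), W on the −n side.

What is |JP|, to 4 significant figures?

57.54

Tangency of A1 to both parallel lines with radius 14.8 puts S and W at J ± 14.8·n: S = (2.443, 14.60), W = (-2.443, -14.60). Equal radii place P and G the same way about Z: P = Z + 14.8·n = (57.28, 5.420), G = Z − 14.8·n = (52.39, -23.77). Then |JP| = |P − J| = 57.54.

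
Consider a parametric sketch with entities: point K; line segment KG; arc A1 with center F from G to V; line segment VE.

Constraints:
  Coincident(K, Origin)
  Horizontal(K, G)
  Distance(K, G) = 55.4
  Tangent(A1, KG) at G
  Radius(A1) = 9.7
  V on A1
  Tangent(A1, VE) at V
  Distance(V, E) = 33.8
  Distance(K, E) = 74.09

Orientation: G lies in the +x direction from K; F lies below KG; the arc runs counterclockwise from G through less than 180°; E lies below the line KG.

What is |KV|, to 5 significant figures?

48.291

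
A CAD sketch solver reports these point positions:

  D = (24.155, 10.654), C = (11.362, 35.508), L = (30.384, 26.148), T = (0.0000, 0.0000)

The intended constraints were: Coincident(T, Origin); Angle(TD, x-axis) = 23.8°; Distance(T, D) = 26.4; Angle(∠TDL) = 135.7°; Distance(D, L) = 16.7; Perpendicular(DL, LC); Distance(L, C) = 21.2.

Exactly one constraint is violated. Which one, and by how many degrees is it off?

Perpendicular(DL, LC) — off by 4.30°.

T = (0.00, 0.00) ✓; TD at 23.80° ✓; |TD| = 26.40 ✓; ∠TDL = 135.7° ✓; |DL| = 16.70 ✓; ∠(DL, LC) = 85.70° ✗; |LC| = 21.20 ✓.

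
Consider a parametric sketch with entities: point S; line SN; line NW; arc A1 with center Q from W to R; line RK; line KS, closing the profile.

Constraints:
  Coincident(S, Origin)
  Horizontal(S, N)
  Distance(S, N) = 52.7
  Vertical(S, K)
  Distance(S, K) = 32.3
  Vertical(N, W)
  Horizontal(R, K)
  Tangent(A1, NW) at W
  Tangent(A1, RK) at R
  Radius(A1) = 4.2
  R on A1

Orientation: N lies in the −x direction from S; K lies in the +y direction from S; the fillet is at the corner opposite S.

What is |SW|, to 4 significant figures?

59.72

The virtual corner opposite S is at (-52.70, 32.30). Tangency of A1 to NW means the radius QW is perpendicular to NW and the tangent condition forces QR to be normal to RK, with radius 4.2, so the center Q sits 4.2 in from both sides at Q = (-48.50, 28.10). That places the tangent points at W = (-52.70, 28.10) on NW and R = (-48.50, 32.30) on RK. Then |SW| = |W − S| = 59.72.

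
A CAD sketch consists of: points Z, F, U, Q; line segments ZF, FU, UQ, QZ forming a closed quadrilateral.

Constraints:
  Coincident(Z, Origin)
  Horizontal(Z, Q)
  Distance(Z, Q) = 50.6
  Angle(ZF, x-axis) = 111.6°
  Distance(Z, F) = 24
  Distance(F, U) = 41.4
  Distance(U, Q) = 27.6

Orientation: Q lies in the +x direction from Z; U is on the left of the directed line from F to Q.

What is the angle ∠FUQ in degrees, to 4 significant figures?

132.9°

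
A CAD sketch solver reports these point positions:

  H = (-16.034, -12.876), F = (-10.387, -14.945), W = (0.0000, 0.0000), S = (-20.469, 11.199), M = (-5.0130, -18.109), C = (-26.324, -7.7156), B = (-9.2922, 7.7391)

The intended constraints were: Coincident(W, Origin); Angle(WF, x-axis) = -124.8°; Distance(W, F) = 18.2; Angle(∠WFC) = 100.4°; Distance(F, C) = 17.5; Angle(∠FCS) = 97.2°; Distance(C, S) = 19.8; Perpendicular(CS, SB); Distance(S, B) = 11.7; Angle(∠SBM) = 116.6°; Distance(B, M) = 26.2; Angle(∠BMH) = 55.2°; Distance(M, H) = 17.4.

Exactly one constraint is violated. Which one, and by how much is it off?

Distance(M, H) = 17.4 — off by 5.20.

W = (0.00, 0.00) ✓; WF at -124.8° ✓; |WF| = 18.20 ✓; ∠WFC = 100.4° ✓; |FC| = 17.50 ✓; ∠FCS = 97.20° ✓; |CS| = 19.80 ✓; ∠(CS, SB) = 90.00° ✓; |SB| = 11.70 ✓; ∠SBM = 116.6° ✓; |BM| = 26.20 ✓; ∠BMH = 55.20° ✓; |MH| = 12.20 ✗.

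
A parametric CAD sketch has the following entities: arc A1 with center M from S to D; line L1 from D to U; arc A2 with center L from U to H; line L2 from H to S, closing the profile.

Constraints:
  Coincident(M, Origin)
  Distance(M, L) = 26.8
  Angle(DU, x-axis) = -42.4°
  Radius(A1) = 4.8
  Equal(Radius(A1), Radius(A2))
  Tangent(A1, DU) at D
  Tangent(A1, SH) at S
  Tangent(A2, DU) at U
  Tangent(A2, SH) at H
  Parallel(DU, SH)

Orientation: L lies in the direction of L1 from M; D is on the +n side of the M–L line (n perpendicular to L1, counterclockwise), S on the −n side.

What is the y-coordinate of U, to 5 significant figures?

-14.527

Tangency of A1 to both parallel lines with radius 4.8 puts D and S at M ± 4.8·n: D = (3.2367, 3.5446), S = (-3.2367, -3.5446). Equal radii place U and H the same way about L: U = L + 4.8·n = (23.027, -14.527), H = L − 4.8·n = (16.554, -21.616). So U.y = -14.527.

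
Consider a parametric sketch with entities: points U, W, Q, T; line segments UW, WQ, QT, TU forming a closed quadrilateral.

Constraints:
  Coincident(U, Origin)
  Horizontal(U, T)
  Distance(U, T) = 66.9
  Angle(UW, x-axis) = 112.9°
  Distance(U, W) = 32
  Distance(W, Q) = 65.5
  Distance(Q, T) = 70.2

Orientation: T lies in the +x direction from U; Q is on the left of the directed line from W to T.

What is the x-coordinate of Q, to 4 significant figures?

42.13

U is at the origin; UT is horizontal with |UT| = 66.9 and T in +x, so T = (66.9, 0). UW runs at 112.9° with |UW| = 32.0, so W = (-12.45, 29.48). Q is determined by |WQ| = 65.5 and |QT| = 70.2 together: it lies at the intersection of circle(W, 65.5) and circle(T, 70.2). With |WT| = 84.65, the foot of the radical line on WT is 38.56 from W and the perpendicular offset is √(65.5² − 38.56²) = 52.95. Taking the left-of-WT solution: Q = (42.13, 65.69).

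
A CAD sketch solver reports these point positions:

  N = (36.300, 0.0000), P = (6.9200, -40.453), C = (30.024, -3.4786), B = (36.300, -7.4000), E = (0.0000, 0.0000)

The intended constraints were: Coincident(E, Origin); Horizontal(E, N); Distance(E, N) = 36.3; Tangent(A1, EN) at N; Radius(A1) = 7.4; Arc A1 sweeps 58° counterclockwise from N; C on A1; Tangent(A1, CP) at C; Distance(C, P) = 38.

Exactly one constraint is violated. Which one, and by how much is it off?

Distance(C, P) = 38 — off by 5.60.

E = (0.00, 0.00) ✓; E.y = 0.00, N.y = 0.00 ✓; |EN| = 36.30 ✓; ∠(BN, NE) = 90.00° ✓; |BN| = 7.400 ✓; bearing(B→C) − bearing(B→N) = 58.00° ✓; |BC| = 7.400 ✓; ∠(BC, CP) = 90.00° ✓; |CP| = 43.60 ✗.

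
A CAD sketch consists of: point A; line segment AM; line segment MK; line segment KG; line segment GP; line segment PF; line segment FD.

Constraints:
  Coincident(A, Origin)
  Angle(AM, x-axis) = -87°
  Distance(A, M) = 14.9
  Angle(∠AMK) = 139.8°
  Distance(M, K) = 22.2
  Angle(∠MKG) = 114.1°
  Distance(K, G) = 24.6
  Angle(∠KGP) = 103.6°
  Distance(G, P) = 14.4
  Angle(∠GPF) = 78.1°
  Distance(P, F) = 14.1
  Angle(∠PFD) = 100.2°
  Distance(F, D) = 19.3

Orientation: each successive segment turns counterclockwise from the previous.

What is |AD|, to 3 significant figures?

41.8

A is at the origin; AM runs at -87.0° with length 14.9, so M = (0.780, -14.9). ∠AMK = 139.8° gives MK at -46.8° from the x-axis; with |MK| = 22.2, K = (16.0, -31.1). ∠MKG = 114.1° gives KG at 19.1° from the x-axis; with |KG| = 24.6, G = (39.2, -23.0). ∠KGP = 103.6° gives GP at 95.5° from the x-axis; with |GP| = 14.4, P = (37.8, -8.68). ∠GPF = 78.1° gives PF at -163° from the x-axis; with |PF| = 14.1, F = (24.4, -12.9). ∠PFD = 100.2° gives FD at -82.8° from the x-axis; with |FD| = 19.3, D = (26.8, -32.0). Then |AD| = |D − A| = 41.8.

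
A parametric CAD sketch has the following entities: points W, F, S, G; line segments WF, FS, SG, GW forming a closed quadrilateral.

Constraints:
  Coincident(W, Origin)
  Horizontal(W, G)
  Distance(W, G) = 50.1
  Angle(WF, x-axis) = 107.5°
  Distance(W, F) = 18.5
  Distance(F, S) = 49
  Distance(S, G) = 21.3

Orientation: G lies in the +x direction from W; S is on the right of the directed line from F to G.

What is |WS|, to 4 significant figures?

35.30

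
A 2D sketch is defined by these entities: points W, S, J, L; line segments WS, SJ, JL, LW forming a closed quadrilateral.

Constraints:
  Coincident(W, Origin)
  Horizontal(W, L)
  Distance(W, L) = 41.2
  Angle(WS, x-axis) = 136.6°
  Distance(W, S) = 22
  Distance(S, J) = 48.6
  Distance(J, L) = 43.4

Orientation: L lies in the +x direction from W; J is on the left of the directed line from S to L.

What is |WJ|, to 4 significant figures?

47.81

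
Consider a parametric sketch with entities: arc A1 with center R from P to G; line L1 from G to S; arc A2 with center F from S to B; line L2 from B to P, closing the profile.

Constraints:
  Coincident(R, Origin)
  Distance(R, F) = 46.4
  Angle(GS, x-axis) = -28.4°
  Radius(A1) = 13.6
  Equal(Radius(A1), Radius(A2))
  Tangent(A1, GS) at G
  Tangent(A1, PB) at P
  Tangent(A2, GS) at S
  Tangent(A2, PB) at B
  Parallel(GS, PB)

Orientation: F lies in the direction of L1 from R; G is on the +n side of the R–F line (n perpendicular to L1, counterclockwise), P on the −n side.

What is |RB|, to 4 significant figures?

48.35

The slot axis is L1's direction at -28.4°, so u = (cos -28.4°, sin -28.4°) = (0.8796, -0.4756) and n = (−sin -28.4°, cos -28.4°) = (0.4756, 0.8796). R is at the origin and F lies 46.4 along u from R, so F = 46.4·u = (40.82, -22.07). Tangency of A1 to both parallel lines with radius 13.6 puts G and P at R ± 13.6·n: G = (6.468, 11.96), P = (-6.468, -11.96). Equal radii place S and B the same way about F: S = F + 13.6·n = (47.28, -10.11), B = F − 13.6·n = (34.35, -34.03). Then |RB| = |B − R| = 48.35.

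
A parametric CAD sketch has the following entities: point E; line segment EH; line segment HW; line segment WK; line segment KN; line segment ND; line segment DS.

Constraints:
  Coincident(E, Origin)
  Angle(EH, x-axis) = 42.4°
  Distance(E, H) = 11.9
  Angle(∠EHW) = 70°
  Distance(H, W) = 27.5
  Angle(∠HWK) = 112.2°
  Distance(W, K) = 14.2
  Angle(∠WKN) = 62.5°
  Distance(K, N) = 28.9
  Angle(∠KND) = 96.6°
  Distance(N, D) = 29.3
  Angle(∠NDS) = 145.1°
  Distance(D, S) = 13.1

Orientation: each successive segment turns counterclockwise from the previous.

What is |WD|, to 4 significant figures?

30.56

∠WKN = 62.5° gives KN at -22.30° from the x-axis; with |KN| = 28.9, N = (0.3097, 0.6331). ∠KND = 96.6° gives ND at 61.10° from the x-axis; with |ND| = 29.3, D = (14.47, 26.28). Then |WD| = |D − W| = 30.56.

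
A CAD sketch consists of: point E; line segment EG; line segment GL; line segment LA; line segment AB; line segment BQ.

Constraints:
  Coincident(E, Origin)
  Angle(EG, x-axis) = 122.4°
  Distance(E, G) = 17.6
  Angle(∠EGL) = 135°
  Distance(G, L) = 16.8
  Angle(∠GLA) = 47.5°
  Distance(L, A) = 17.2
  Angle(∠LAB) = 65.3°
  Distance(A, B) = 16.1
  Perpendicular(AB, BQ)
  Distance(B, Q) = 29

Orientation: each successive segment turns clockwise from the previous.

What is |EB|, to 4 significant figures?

18.52

∠GLA = 47.5° gives LA at -55.10° from the x-axis; with |LA| = 17.2, A = (4.075, 17.15). ∠LAB = 65.3° gives AB at -169.8° from the x-axis; with |AB| = 16.1, B = (-11.77, 14.30). Then |EB| = |B − E| = 18.52.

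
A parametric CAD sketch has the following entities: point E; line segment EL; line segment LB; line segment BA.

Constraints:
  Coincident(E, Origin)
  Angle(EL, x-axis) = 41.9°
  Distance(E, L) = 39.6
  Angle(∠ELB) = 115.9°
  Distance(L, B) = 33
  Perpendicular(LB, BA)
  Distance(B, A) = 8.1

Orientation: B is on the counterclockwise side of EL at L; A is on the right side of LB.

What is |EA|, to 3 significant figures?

66.6

E is at the origin; EL runs at 41.9° with length 39.6, so L = 39.6·(cos 41.9°, sin 41.9°) = (29.5, 26.4). ∠ELB = 115.9°, so LB runs at 41.9° + (180° − 115.9°) = 106° from the x-axis; with |LB| = 33.0, B = L + 33.0·(cos 106°, sin 106°) = (20.4, 58.2). The perpendicularity gives BA at right angles to LB; with |BA| = 8.1 on the right of LB, A = B + 8.1·(0.961, 0.276) = (28.2, 60.4). Then |EA| = |A − E| = 66.6.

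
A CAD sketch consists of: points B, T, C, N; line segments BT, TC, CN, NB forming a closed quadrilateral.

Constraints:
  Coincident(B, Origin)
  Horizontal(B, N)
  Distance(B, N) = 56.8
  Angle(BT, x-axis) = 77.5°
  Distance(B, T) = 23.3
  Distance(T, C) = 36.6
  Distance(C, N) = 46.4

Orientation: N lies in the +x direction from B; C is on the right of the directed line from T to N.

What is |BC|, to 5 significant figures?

17.986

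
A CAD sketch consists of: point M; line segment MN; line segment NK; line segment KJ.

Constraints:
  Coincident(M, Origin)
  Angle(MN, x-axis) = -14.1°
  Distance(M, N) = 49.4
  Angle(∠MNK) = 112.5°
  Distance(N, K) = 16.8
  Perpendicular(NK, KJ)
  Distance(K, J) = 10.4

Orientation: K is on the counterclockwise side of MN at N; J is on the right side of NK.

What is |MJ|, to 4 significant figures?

66.45

M is at the origin; MN runs at -14.1° with length 49.4, so N = 49.4·(cos -14.1°, sin -14.1°) = (47.91, -12.03). ∠MNK = 112.5°, so NK runs at -14.1° + (180° − 112.5°) = 53.40° from the x-axis; with |NK| = 16.8, K = N + 16.8·(cos 53.40°, sin 53.40°) = (57.93, 1.453). NK is perpendicular to KJ; with |KJ| = 10.4 on the right of NK, J = K + 10.4·(0.8028, -0.5962) = (66.28, -4.748). Then |MJ| = |J − M| = 66.45.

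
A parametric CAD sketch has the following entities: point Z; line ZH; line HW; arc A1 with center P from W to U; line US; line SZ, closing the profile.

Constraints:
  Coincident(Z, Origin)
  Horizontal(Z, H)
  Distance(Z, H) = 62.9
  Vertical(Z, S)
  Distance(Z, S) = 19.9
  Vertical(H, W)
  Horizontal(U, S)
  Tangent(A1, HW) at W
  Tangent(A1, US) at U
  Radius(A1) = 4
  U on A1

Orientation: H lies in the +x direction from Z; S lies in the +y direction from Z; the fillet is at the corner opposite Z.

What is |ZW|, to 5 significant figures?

64.879

Z is at the origin; ZH is horizontal with |ZH| = 62.9 and H on the +x side, so H = (62.900, 0.0000). Z and S share the same x with |ZS| = 19.9 and S on the +y side, so S = (0.0000, 19.900). The virtual corner opposite Z is at (62.900, 19.900). Tangency of A1 to HW means the radius PW is perpendicular to HW and A1 meets US tangentially, so PU is at right angles to US, with radius 4.0, so the center P sits 4.0 in from both sides at P = (58.900, 15.900). That places the tangent points at W = (62.900, 15.900) on HW and U = (58.900, 19.900) on US. Then |ZW| = |W − Z| = 64.879.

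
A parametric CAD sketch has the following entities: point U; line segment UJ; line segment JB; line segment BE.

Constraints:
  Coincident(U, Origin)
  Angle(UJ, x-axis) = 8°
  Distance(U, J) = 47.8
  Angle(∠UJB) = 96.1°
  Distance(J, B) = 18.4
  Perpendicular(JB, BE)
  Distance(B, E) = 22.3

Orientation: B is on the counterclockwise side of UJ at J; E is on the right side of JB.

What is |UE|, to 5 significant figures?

73.671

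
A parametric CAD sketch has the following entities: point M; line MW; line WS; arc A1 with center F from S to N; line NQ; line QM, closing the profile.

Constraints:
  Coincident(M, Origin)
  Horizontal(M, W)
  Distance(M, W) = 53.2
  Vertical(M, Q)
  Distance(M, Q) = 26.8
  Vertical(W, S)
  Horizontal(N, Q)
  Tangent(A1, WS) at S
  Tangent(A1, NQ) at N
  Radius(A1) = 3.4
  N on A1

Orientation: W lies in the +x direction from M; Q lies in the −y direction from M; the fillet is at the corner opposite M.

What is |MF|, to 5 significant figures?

55.024

M is at the origin; M and W share the same y with |MW| = 53.2 and W on the +x side, so W = (53.200, 0.0000). MQ is vertical with |MQ| = 26.8 and Q on the −y side, so Q = (0.0000, -26.800). The virtual corner opposite M is at (53.200, -26.800). Tangency of A1 to WS means the radius FS is perpendicular to WS and tangency of A1 to NQ means the radius FN is perpendicular to NQ, with radius 3.4, so the center F sits 3.4 in from both sides at F = (49.800, -23.400). Then |MF| = |F − M| = 55.024.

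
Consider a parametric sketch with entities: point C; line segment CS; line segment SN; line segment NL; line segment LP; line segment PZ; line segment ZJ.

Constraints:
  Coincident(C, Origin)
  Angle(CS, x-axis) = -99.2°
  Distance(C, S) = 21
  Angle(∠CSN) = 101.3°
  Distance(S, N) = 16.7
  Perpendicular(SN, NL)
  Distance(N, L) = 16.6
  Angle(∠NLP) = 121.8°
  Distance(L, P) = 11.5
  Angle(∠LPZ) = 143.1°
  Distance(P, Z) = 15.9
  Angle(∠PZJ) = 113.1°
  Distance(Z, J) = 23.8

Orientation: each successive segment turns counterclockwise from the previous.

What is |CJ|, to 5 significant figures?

25.116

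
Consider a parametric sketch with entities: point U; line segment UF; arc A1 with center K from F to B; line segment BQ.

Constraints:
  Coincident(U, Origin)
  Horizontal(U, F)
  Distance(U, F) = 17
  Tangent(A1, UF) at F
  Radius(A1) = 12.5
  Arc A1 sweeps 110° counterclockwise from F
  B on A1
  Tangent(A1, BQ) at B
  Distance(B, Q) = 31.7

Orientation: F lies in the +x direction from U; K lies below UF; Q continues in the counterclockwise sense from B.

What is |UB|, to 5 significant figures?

17.579

A1 meets UF tangentially, so KF is at right angles to UF, so K = F + (0, -12.5) = (17.000, -12.500). On A1, F sits at bearing 90° from K; a 110° counterclockwise sweep puts B at bearing 200°, so B = K + 12.5·(cos 200°, sin 200°) = (5.2538, -16.775). Then |UB| = |B − U| = 17.579.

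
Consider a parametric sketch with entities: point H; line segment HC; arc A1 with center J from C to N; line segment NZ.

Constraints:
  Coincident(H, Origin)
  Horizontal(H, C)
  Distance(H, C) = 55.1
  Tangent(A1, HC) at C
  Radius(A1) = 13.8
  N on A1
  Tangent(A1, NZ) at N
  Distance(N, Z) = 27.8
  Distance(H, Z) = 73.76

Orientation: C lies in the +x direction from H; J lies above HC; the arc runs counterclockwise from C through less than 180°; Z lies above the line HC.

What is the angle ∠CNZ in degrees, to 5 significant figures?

125.16°

Checks: |JN| = 13.80 ✓; ∠(JN, NZ) = 90.00° ✓; |NZ| = 27.80 ✓; |HZ| = 73.76 ✓.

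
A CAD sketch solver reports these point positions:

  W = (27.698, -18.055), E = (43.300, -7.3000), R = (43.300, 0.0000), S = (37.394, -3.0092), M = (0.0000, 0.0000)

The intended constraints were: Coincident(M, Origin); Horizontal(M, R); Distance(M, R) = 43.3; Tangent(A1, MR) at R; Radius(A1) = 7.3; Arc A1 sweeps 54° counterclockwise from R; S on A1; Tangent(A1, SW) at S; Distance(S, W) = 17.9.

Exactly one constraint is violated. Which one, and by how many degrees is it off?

Tangent(A1, SW) at S — off by 3.20°.

M = (0.00, 0.00) ✓; M.y = 0.00, R.y = 0.00 ✓; |MR| = 43.30 ✓; ∠(ER, RM) = 90.00° ✓; |ER| = 7.300 ✓; bearing(E→S) − bearing(E→R) = 54.00° ✓; |ES| = 7.300 ✓; ∠(ES, SW) = 86.80° ✗; |SW| = 17.90 ✓.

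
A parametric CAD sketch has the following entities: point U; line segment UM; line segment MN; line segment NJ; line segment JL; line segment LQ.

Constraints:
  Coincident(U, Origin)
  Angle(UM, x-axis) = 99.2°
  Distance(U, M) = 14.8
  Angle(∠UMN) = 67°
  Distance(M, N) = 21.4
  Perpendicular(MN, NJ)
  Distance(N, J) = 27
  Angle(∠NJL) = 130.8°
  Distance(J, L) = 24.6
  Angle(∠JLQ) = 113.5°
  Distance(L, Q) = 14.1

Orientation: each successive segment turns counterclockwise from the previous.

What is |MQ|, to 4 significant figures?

38.27

∠NJL = 130.8° gives JL at -8.600° from the x-axis; with |JL| = 24.6, L = (18.24, -23.32). ∠JLQ = 113.5° gives LQ at 57.90° from the x-axis; with |LQ| = 14.1, Q = (25.73, -11.38). Then |MQ| = |Q − M| = 38.27.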